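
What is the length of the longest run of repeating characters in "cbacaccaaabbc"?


Input: "cbacaccaaabbc"
Scanning for longest run:
  Position 1 ('b'): new char, reset run to 1
  Position 2 ('a'): new char, reset run to 1
  Position 3 ('c'): new char, reset run to 1
  Position 4 ('a'): new char, reset run to 1
  Position 5 ('c'): new char, reset run to 1
  Position 6 ('c'): continues run of 'c', length=2
  Position 7 ('a'): new char, reset run to 1
  Position 8 ('a'): continues run of 'a', length=2
  Position 9 ('a'): continues run of 'a', length=3
  Position 10 ('b'): new char, reset run to 1
  Position 11 ('b'): continues run of 'b', length=2
  Position 12 ('c'): new char, reset run to 1
Longest run: 'a' with length 3

3


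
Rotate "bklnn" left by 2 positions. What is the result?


Input: "bklnn", rotate left by 2
First 2 characters: "bk"
Remaining characters: "lnn"
Concatenate remaining + first: "lnn" + "bk" = "lnnbk"

lnnbk


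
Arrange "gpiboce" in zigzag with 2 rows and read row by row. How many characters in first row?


Zigzag "gpiboce" into 2 rows:
Placing characters:
  'g' => row 0
  'p' => row 1
  'i' => row 0
  'b' => row 1
  'o' => row 0
  'c' => row 1
  'e' => row 0
Rows:
  Row 0: "gioe"
  Row 1: "pbc"
First row length: 4

4


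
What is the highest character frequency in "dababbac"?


Input: dababbac
Character counts:
  'a': 3
  'b': 3
  'c': 1
  'd': 1
Maximum frequency: 3

3


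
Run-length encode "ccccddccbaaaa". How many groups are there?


Input: ccccddccbaaaa
Scanning for consecutive runs:
  Group 1: 'c' x 4 (positions 0-3)
  Group 2: 'd' x 2 (positions 4-5)
  Group 3: 'c' x 2 (positions 6-7)
  Group 4: 'b' x 1 (positions 8-8)
  Group 5: 'a' x 4 (positions 9-12)
Total groups: 5

5


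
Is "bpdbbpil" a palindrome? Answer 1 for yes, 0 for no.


Input: bpdbbpil
Reversed: lipbbdpb
  Compare pos 0 ('b') with pos 7 ('l'): MISMATCH
  Compare pos 1 ('p') with pos 6 ('i'): MISMATCH
  Compare pos 2 ('d') with pos 5 ('p'): MISMATCH
  Compare pos 3 ('b') with pos 4 ('b'): match
Result: not a palindrome

0


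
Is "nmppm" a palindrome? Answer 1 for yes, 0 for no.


Input: nmppm
Reversed: mppmn
  Compare pos 0 ('n') with pos 4 ('m'): MISMATCH
  Compare pos 1 ('m') with pos 3 ('p'): MISMATCH
Result: not a palindrome

0


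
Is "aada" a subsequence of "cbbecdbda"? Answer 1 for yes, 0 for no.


Check if "aada" is a subsequence of "cbbecdbda"
Greedy scan:
  Position 0 ('c'): no match needed
  Position 1 ('b'): no match needed
  Position 2 ('b'): no match needed
  Position 3 ('e'): no match needed
  Position 4 ('c'): no match needed
  Position 5 ('d'): no match needed
  Position 6 ('b'): no match needed
  Position 7 ('d'): no match needed
  Position 8 ('a'): matches sub[0] = 'a'
Only matched 1/4 characters => not a subsequence

0


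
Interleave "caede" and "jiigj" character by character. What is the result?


Interleaving "caede" and "jiigj":
  Position 0: 'c' from first, 'j' from second => "cj"
  Position 1: 'a' from first, 'i' from second => "ai"
  Position 2: 'e' from first, 'i' from second => "ei"
  Position 3: 'd' from first, 'g' from second => "dg"
  Position 4: 'e' from first, 'j' from second => "ej"
Result: cjaieidgej

cjaieidgej


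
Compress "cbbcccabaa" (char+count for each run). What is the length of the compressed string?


Input: cbbcccabaa
Runs:
  'c' x 1 => "c1"
  'b' x 2 => "b2"
  'c' x 3 => "c3"
  'a' x 1 => "a1"
  'b' x 1 => "b1"
  'a' x 2 => "a2"
Compressed: "c1b2c3a1b1a2"
Compressed length: 12

12


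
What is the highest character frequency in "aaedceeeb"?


Input: aaedceeeb
Character counts:
  'a': 2
  'b': 1
  'c': 1
  'd': 1
  'e': 4
Maximum frequency: 4

4


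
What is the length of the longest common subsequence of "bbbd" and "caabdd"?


LCS of "bbbd" and "caabdd"
DP table:
           c    a    a    b    d    d
      0    0    0    0    0    0    0
  b   0    0    0    0    1    1    1
  b   0    0    0    0    1    1    1
  b   0    0    0    0    1    1    1
  d   0    0    0    0    1    2    2
LCS length = dp[4][6] = 2

2


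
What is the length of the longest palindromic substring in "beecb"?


Input: "beecb"
Checking substrings for palindromes:
  [1:3] "ee" (len 2) => palindrome
Longest palindromic substring: "ee" with length 2

2


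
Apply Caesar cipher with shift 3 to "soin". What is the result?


Caesar cipher: shift "soin" by 3
  's' (pos 18) + 3 = pos 21 = 'v'
  'o' (pos 14) + 3 = pos 17 = 'r'
  'i' (pos 8) + 3 = pos 11 = 'l'
  'n' (pos 13) + 3 = pos 16 = 'q'
Result: vrlq

vrlq


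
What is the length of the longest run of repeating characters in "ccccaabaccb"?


Input: "ccccaabaccb"
Scanning for longest run:
  Position 1 ('c'): continues run of 'c', length=2
  Position 2 ('c'): continues run of 'c', length=3
  Position 3 ('c'): continues run of 'c', length=4
  Position 4 ('a'): new char, reset run to 1
  Position 5 ('a'): continues run of 'a', length=2
  Position 6 ('b'): new char, reset run to 1
  Position 7 ('a'): new char, reset run to 1
  Position 8 ('c'): new char, reset run to 1
  Position 9 ('c'): continues run of 'c', length=2
  Position 10 ('b'): new char, reset run to 1
Longest run: 'c' with length 4

4


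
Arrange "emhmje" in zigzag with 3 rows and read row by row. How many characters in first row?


Zigzag "emhmje" into 3 rows:
Placing characters:
  'e' => row 0
  'm' => row 1
  'h' => row 2
  'm' => row 1
  'j' => row 0
  'e' => row 1
Rows:
  Row 0: "ej"
  Row 1: "mme"
  Row 2: "h"
First row length: 2

2


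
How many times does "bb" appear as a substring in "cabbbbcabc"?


Searching for "bb" in "cabbbbcabc"
Scanning each position:
  Position 0: "ca" => no
  Position 1: "ab" => no
  Position 2: "bb" => MATCH
  Position 3: "bb" => MATCH
  Position 4: "bb" => MATCH
  Position 5: "bc" => no
  Position 6: "ca" => no
  Position 7: "ab" => no
  Position 8: "bc" => no
Total occurrences: 3

3


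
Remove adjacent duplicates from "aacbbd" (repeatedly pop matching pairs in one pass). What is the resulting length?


Input: aacbbd
Stack-based adjacent duplicate removal:
  Read 'a': push. Stack: a
  Read 'a': matches stack top 'a' => pop. Stack: (empty)
  Read 'c': push. Stack: c
  Read 'b': push. Stack: cb
  Read 'b': matches stack top 'b' => pop. Stack: c
  Read 'd': push. Stack: cd
Final stack: "cd" (length 2)

2


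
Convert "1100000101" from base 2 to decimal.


Input: "1100000101" in base 2
Positional expansion:
  Digit '1' (value 1) x 2^9 = 512
  Digit '1' (value 1) x 2^8 = 256
  Digit '0' (value 0) x 2^7 = 0
  Digit '0' (value 0) x 2^6 = 0
  Digit '0' (value 0) x 2^5 = 0
  Digit '0' (value 0) x 2^4 = 0
  Digit '0' (value 0) x 2^3 = 0
  Digit '1' (value 1) x 2^2 = 4
  Digit '0' (value 0) x 2^1 = 0
  Digit '1' (value 1) x 2^0 = 1
Sum = 773

773


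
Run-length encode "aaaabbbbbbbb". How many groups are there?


Input: aaaabbbbbbbb
Scanning for consecutive runs:
  Group 1: 'a' x 4 (positions 0-3)
  Group 2: 'b' x 8 (positions 4-11)
Total groups: 2

2


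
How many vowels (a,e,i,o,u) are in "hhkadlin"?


Input: hhkadlin
Checking each character:
  'h' at position 0: consonant
  'h' at position 1: consonant
  'k' at position 2: consonant
  'a' at position 3: vowel (running total: 1)
  'd' at position 4: consonant
  'l' at position 5: consonant
  'i' at position 6: vowel (running total: 2)
  'n' at position 7: consonant
Total vowels: 2

2


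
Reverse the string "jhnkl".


Input: jhnkl
Reading characters right to left:
  Position 4: 'l'
  Position 3: 'k'
  Position 2: 'n'
  Position 1: 'h'
  Position 0: 'j'
Reversed: lknhj

lknhj


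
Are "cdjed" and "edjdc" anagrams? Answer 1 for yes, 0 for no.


Strings: "cdjed", "edjdc"
Sorted first:  cddej
Sorted second: cddej
Sorted forms match => anagrams

1


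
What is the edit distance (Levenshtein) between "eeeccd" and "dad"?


Computing edit distance: "eeeccd" -> "dad"
DP table:
           d    a    d
      0    1    2    3
  e   1    1    2    3
  e   2    2    2    3
  e   3    3    3    3
  c   4    4    4    4
  c   5    5    5    5
  d   6    5    6    5
Edit distance = dp[6][3] = 5

5


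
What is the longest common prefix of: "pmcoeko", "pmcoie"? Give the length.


Words: pmcoeko, pmcoie
  Position 0: all 'p' => match
  Position 1: all 'm' => match
  Position 2: all 'c' => match
  Position 3: all 'o' => match
  Position 4: ('e', 'i') => mismatch, stop
LCP = "pmco" (length 4)

4


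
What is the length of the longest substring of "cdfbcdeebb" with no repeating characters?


Input: "cdfbcdeebb"
Sliding window (track last position of each char):
  Position 0 ('c'): window [0,0] length 1 -- new best
  Position 1 ('d'): window [0,1] length 2 -- new best
  Position 2 ('f'): window [0,2] length 3 -- new best
  Position 3 ('b'): window [0,3] length 4 -- new best
  Position 4 ('c'): repeat (last at 0), move window start to 1
  Position 4 ('c'): window [1,4] length 4
  Position 5 ('d'): repeat (last at 1), move window start to 2
  Position 5 ('d'): window [2,5] length 4
  Position 6 ('e'): window [2,6] length 5 -- new best
  Position 7 ('e'): repeat (last at 6), move window start to 7
  Position 7 ('e'): window [7,7] length 1
  Position 8 ('b'): window [7,8] length 2
  Position 9 ('b'): repeat (last at 8), move window start to 9
  Position 9 ('b'): window [9,9] length 1
Longest substring with no repeats: "fbcde" with length 5

5


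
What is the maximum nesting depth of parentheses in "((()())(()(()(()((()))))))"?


Input: "((()())(()(()(()((()))))))"
Tracking depth:
  Position 0 '(': depth becomes 1
  Position 1 '(': depth becomes 2
  Position 2 '(': depth becomes 3
  Position 3 ')': depth becomes 2
  Position 4 '(': depth becomes 3
  Position 5 ')': depth becomes 2
  Position 6 ')': depth becomes 1
  Position 7 '(': depth becomes 2
  Position 8 '(': depth becomes 3
  Position 9 ')': depth becomes 2
  Position 10 '(': depth becomes 3
  Position 11 '(': depth becomes 4
  Position 12 ')': depth becomes 3
  Position 13 '(': depth becomes 4
  Position 14 '(': depth becomes 5
  Position 15 ')': depth becomes 4
  Position 16 '(': depth becomes 5
  Position 17 '(': depth becomes 6
  Position 18 '(': depth becomes 7
  Position 19 ')': depth becomes 6
  Position 20 ')': depth becomes 5
  Position 21 ')': depth becomes 4
  Position 22 ')': depth becomes 3
  Position 23 ')': depth becomes 2
  Position 24 ')': depth becomes 1
  Position 25 ')': depth becomes 0
Maximum depth reached: 7

7


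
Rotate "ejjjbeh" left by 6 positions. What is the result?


Input: "ejjjbeh", rotate left by 6
First 6 characters: "ejjjbe"
Remaining characters: "h"
Concatenate remaining + first: "h" + "ejjjbe" = "hejjjbe"

hejjjbe


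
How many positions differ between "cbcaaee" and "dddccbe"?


Comparing "cbcaaee" and "dddccbe" position by position:
  Position 0: 'c' vs 'd' => DIFFER
  Position 1: 'b' vs 'd' => DIFFER
  Position 2: 'c' vs 'd' => DIFFER
  Position 3: 'a' vs 'c' => DIFFER
  Position 4: 'a' vs 'c' => DIFFER
  Position 5: 'e' vs 'b' => DIFFER
  Position 6: 'e' vs 'e' => same
Positions that differ: 6

6


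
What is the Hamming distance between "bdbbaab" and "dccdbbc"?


Comparing "bdbbaab" and "dccdbbc" position by position:
  Position 0: 'b' vs 'd' => differ
  Position 1: 'd' vs 'c' => differ
  Position 2: 'b' vs 'c' => differ
  Position 3: 'b' vs 'd' => differ
  Position 4: 'a' vs 'b' => differ
  Position 5: 'a' vs 'b' => differ
  Position 6: 'b' vs 'c' => differ
Total differences (Hamming distance): 7

7


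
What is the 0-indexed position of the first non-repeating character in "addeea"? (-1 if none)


Input: addeea
Character frequencies:
  'a': 2
  'd': 2
  'e': 2
Scanning left to right for freq == 1:
  Position 0 ('a'): freq=2, skip
  Position 1 ('d'): freq=2, skip
  Position 2 ('d'): freq=2, skip
  Position 3 ('e'): freq=2, skip
  Position 4 ('e'): freq=2, skip
  Position 5 ('a'): freq=2, skip
  No unique character found => answer = -1

-1


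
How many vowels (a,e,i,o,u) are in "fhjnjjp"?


Input: fhjnjjp
Checking each character:
  'f' at position 0: consonant
  'h' at position 1: consonant
  'j' at position 2: consonant
  'n' at position 3: consonant
  'j' at position 4: consonant
  'j' at position 5: consonant
  'p' at position 6: consonant
Total vowels: 0

0


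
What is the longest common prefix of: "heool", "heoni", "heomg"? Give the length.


Words: heool, heoni, heomg
  Position 0: all 'h' => match
  Position 1: all 'e' => match
  Position 2: all 'o' => match
  Position 3: ('o', 'n', 'm') => mismatch, stop
LCP = "heo" (length 3)

3


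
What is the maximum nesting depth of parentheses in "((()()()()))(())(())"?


Input: "((()()()()))(())(())"
Tracking depth:
  Position 0 '(': depth becomes 1
  Position 1 '(': depth becomes 2
  Position 2 '(': depth becomes 3
  Position 3 ')': depth becomes 2
  Position 4 '(': depth becomes 3
  Position 5 ')': depth becomes 2
  Position 6 '(': depth becomes 3
  Position 7 ')': depth becomes 2
  Position 8 '(': depth becomes 3
  Position 9 ')': depth becomes 2
  Position 10 ')': depth becomes 1
  Position 11 ')': depth becomes 0
  Position 12 '(': depth becomes 1
  Position 13 '(': depth becomes 2
  Position 14 ')': depth becomes 1
  Position 15 ')': depth becomes 0
  Position 16 '(': depth becomes 1
  Position 17 '(': depth becomes 2
  Position 18 ')': depth becomes 1
  Position 19 ')': depth becomes 0
Maximum depth reached: 3

3


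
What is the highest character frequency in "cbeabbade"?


Input: cbeabbade
Character counts:
  'a': 2
  'b': 3
  'c': 1
  'd': 1
  'e': 2
Maximum frequency: 3

3


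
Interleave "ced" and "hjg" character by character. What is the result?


Interleaving "ced" and "hjg":
  Position 0: 'c' from first, 'h' from second => "ch"
  Position 1: 'e' from first, 'j' from second => "ej"
  Position 2: 'd' from first, 'g' from second => "dg"
Result: chejdg

chejdg


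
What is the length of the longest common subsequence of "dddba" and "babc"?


LCS of "dddba" and "babc"
DP table:
           b    a    b    c
      0    0    0    0    0
  d   0    0    0    0    0
  d   0    0    0    0    0
  d   0    0    0    0    0
  b   0    1    1    1    1
  a   0    1    2    2    2
LCS length = dp[5][4] = 2

2


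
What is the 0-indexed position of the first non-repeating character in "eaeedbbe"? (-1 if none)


Input: eaeedbbe
Character frequencies:
  'a': 1
  'b': 2
  'd': 1
  'e': 4
Scanning left to right for freq == 1:
  Position 0 ('e'): freq=4, skip
  Position 1 ('a'): unique! => answer = 1

1


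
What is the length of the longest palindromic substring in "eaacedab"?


Input: "eaacedab"
Checking substrings for palindromes:
  [1:3] "aa" (len 2) => palindrome
Longest palindromic substring: "aa" with length 2

2


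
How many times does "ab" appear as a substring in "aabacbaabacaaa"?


Searching for "ab" in "aabacbaabacaaa"
Scanning each position:
  Position 0: "aa" => no
  Position 1: "ab" => MATCH
  Position 2: "ba" => no
  Position 3: "ac" => no
  Position 4: "cb" => no
  Position 5: "ba" => no
  Position 6: "aa" => no
  Position 7: "ab" => MATCH
  Position 8: "ba" => no
  Position 9: "ac" => no
  Position 10: "ca" => no
  Position 11: "aa" => no
  Position 12: "aa" => no
Total occurrences: 2

2


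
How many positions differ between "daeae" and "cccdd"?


Comparing "daeae" and "cccdd" position by position:
  Position 0: 'd' vs 'c' => DIFFER
  Position 1: 'a' vs 'c' => DIFFER
  Position 2: 'e' vs 'c' => DIFFER
  Position 3: 'a' vs 'd' => DIFFER
  Position 4: 'e' vs 'd' => DIFFER
Positions that differ: 5

5


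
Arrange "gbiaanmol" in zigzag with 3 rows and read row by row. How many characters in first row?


Zigzag "gbiaanmol" into 3 rows:
Placing characters:
  'g' => row 0
  'b' => row 1
  'i' => row 2
  'a' => row 1
  'a' => row 0
  'n' => row 1
  'm' => row 2
  'o' => row 1
  'l' => row 0
Rows:
  Row 0: "gal"
  Row 1: "bano"
  Row 2: "im"
First row length: 3

3


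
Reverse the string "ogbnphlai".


Input: ogbnphlai
Reading characters right to left:
  Position 8: 'i'
  Position 7: 'a'
  Position 6: 'l'
  Position 5: 'h'
  Position 4: 'p'
  Position 3: 'n'
  Position 2: 'b'
  Position 1: 'g'
  Position 0: 'o'
Reversed: ialhpnbgo

ialhpnbgo


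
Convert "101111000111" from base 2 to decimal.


Input: "101111000111" in base 2
Positional expansion:
  Digit '1' (value 1) x 2^11 = 2048
  Digit '0' (value 0) x 2^10 = 0
  Digit '1' (value 1) x 2^9 = 512
  Digit '1' (value 1) x 2^8 = 256
  Digit '1' (value 1) x 2^7 = 128
  Digit '1' (value 1) x 2^6 = 64
  Digit '0' (value 0) x 2^5 = 0
  Digit '0' (value 0) x 2^4 = 0
  Digit '0' (value 0) x 2^3 = 0
  Digit '1' (value 1) x 2^2 = 4
  Digit '1' (value 1) x 2^1 = 2
  Digit '1' (value 1) x 2^0 = 1
Sum = 3015

3015


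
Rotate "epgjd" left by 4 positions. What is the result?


Input: "epgjd", rotate left by 4
First 4 characters: "epgj"
Remaining characters: "d"
Concatenate remaining + first: "d" + "epgj" = "depgj"

depgj


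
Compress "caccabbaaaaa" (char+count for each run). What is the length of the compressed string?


Input: caccabbaaaaa
Runs:
  'c' x 1 => "c1"
  'a' x 1 => "a1"
  'c' x 2 => "c2"
  'a' x 1 => "a1"
  'b' x 2 => "b2"
  'a' x 5 => "a5"
Compressed: "c1a1c2a1b2a5"
Compressed length: 12

12


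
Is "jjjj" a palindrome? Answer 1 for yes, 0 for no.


Input: jjjj
Reversed: jjjj
  Compare pos 0 ('j') with pos 3 ('j'): match
  Compare pos 1 ('j') with pos 2 ('j'): match
Result: palindrome

1


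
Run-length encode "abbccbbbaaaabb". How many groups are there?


Input: abbccbbbaaaabb
Scanning for consecutive runs:
  Group 1: 'a' x 1 (positions 0-0)
  Group 2: 'b' x 2 (positions 1-2)
  Group 3: 'c' x 2 (positions 3-4)
  Group 4: 'b' x 3 (positions 5-7)
  Group 5: 'a' x 4 (positions 8-11)
  Group 6: 'b' x 2 (positions 12-13)
Total groups: 6

6


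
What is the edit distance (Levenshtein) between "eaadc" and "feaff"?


Computing edit distance: "eaadc" -> "feaff"
DP table:
           f    e    a    f    f
      0    1    2    3    4    5
  e   1    1    1    2    3    4
  a   2    2    2    1    2    3
  a   3    3    3    2    2    3
  d   4    4    4    3    3    3
  c   5    5    5    4    4    4
Edit distance = dp[5][5] = 4

4


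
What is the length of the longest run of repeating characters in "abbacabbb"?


Input: "abbacabbb"
Scanning for longest run:
  Position 1 ('b'): new char, reset run to 1
  Position 2 ('b'): continues run of 'b', length=2
  Position 3 ('a'): new char, reset run to 1
  Position 4 ('c'): new char, reset run to 1
  Position 5 ('a'): new char, reset run to 1
  Position 6 ('b'): new char, reset run to 1
  Position 7 ('b'): continues run of 'b', length=2
  Position 8 ('b'): continues run of 'b', length=3
Longest run: 'b' with length 3

3


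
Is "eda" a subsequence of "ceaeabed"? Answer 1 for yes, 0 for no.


Check if "eda" is a subsequence of "ceaeabed"
Greedy scan:
  Position 0 ('c'): no match needed
  Position 1 ('e'): matches sub[0] = 'e'
  Position 2 ('a'): no match needed
  Position 3 ('e'): no match needed
  Position 4 ('a'): no match needed
  Position 5 ('b'): no match needed
  Position 6 ('e'): no match needed
  Position 7 ('d'): matches sub[1] = 'd'
Only matched 2/3 characters => not a subsequence

0


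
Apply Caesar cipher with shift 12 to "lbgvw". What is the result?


Caesar cipher: shift "lbgvw" by 12
  'l' (pos 11) + 12 = pos 23 = 'x'
  'b' (pos 1) + 12 = pos 13 = 'n'
  'g' (pos 6) + 12 = pos 18 = 's'
  'v' (pos 21) + 12 = pos 7 = 'h'
  'w' (pos 22) + 12 = pos 8 = 'i'
Result: xnshi

xnshi


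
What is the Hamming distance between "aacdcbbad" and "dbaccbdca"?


Comparing "aacdcbbad" and "dbaccbdca" position by position:
  Position 0: 'a' vs 'd' => differ
  Position 1: 'a' vs 'b' => differ
  Position 2: 'c' vs 'a' => differ
  Position 3: 'd' vs 'c' => differ
  Position 4: 'c' vs 'c' => same
  Position 5: 'b' vs 'b' => same
  Position 6: 'b' vs 'd' => differ
  Position 7: 'a' vs 'c' => differ
  Position 8: 'd' vs 'a' => differ
Total differences (Hamming distance): 7

7


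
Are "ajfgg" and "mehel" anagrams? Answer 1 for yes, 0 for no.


Strings: "ajfgg", "mehel"
Sorted first:  afggj
Sorted second: eehlm
Differ at position 0: 'a' vs 'e' => not anagrams

0


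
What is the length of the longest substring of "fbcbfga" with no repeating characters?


Input: "fbcbfga"
Sliding window (track last position of each char):
  Position 0 ('f'): window [0,0] length 1 -- new best
  Position 1 ('b'): window [0,1] length 2 -- new best
  Position 2 ('c'): window [0,2] length 3 -- new best
  Position 3 ('b'): repeat (last at 1), move window start to 2
  Position 3 ('b'): window [2,3] length 2
  Position 4 ('f'): window [2,4] length 3
  Position 5 ('g'): window [2,5] length 4 -- new best
  Position 6 ('a'): window [2,6] length 5 -- new best
Longest substring with no repeats: "cbfga" with length 5

5


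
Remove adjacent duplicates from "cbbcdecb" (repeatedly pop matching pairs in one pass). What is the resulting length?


Input: cbbcdecb
Stack-based adjacent duplicate removal:
  Read 'c': push. Stack: c
  Read 'b': push. Stack: cb
  Read 'b': matches stack top 'b' => pop. Stack: c
  Read 'c': matches stack top 'c' => pop. Stack: (empty)
  Read 'd': push. Stack: d
  Read 'e': push. Stack: de
  Read 'c': push. Stack: dec
  Read 'b': push. Stack: decb
Final stack: "decb" (length 4)

4


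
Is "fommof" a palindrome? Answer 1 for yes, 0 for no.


Input: fommof
Reversed: fommof
  Compare pos 0 ('f') with pos 5 ('f'): match
  Compare pos 1 ('o') with pos 4 ('o'): match
  Compare pos 2 ('m') with pos 3 ('m'): match
Result: palindrome

1


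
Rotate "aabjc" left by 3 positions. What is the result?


Input: "aabjc", rotate left by 3
First 3 characters: "aab"
Remaining characters: "jc"
Concatenate remaining + first: "jc" + "aab" = "jcaab"

jcaab


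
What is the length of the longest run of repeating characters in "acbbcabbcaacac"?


Input: "acbbcabbcaacac"
Scanning for longest run:
  Position 1 ('c'): new char, reset run to 1
  Position 2 ('b'): new char, reset run to 1
  Position 3 ('b'): continues run of 'b', length=2
  Position 4 ('c'): new char, reset run to 1
  Position 5 ('a'): new char, reset run to 1
  Position 6 ('b'): new char, reset run to 1
  Position 7 ('b'): continues run of 'b', length=2
  Position 8 ('c'): new char, reset run to 1
  Position 9 ('a'): new char, reset run to 1
  Position 10 ('a'): continues run of 'a', length=2
  Position 11 ('c'): new char, reset run to 1
  Position 12 ('a'): new char, reset run to 1
  Position 13 ('c'): new char, reset run to 1
Longest run: 'b' with length 2

2


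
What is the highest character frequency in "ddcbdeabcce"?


Input: ddcbdeabcce
Character counts:
  'a': 1
  'b': 2
  'c': 3
  'd': 3
  'e': 2
Maximum frequency: 3

3


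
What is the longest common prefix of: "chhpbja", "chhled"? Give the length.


Words: chhpbja, chhled
  Position 0: all 'c' => match
  Position 1: all 'h' => match
  Position 2: all 'h' => match
  Position 3: ('p', 'l') => mismatch, stop
LCP = "chh" (length 3)

3


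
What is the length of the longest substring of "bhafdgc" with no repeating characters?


Input: "bhafdgc"
Sliding window (track last position of each char):
  Position 0 ('b'): window [0,0] length 1 -- new best
  Position 1 ('h'): window [0,1] length 2 -- new best
  Position 2 ('a'): window [0,2] length 3 -- new best
  Position 3 ('f'): window [0,3] length 4 -- new best
  Position 4 ('d'): window [0,4] length 5 -- new best
  Position 5 ('g'): window [0,5] length 6 -- new best
  Position 6 ('c'): window [0,6] length 7 -- new best
Longest substring with no repeats: "bhafdgc" with length 7

7


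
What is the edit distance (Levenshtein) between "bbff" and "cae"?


Computing edit distance: "bbff" -> "cae"
DP table:
           c    a    e
      0    1    2    3
  b   1    1    2    3
  b   2    2    2    3
  f   3    3    3    3
  f   4    4    4    4
Edit distance = dp[4][3] = 4

4


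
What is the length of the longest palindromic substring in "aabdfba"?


Input: "aabdfba"
Checking substrings for palindromes:
  [0:2] "aa" (len 2) => palindrome
Longest palindromic substring: "aa" with length 2

2


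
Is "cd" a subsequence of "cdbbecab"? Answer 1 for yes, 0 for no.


Check if "cd" is a subsequence of "cdbbecab"
Greedy scan:
  Position 0 ('c'): matches sub[0] = 'c'
  Position 1 ('d'): matches sub[1] = 'd'
  Position 2 ('b'): no match needed
  Position 3 ('b'): no match needed
  Position 4 ('e'): no match needed
  Position 5 ('c'): no match needed
  Position 6 ('a'): no match needed
  Position 7 ('b'): no match needed
All 2 characters matched => is a subsequence

1


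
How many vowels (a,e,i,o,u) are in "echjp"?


Input: echjp
Checking each character:
  'e' at position 0: vowel (running total: 1)
  'c' at position 1: consonant
  'h' at position 2: consonant
  'j' at position 3: consonant
  'p' at position 4: consonant
Total vowels: 1

1


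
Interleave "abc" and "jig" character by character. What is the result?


Interleaving "abc" and "jig":
  Position 0: 'a' from first, 'j' from second => "aj"
  Position 1: 'b' from first, 'i' from second => "bi"
  Position 2: 'c' from first, 'g' from second => "cg"
Result: ajbicg

ajbicg


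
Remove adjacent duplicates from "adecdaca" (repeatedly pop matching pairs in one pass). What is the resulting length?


Input: adecdaca
Stack-based adjacent duplicate removal:
  Read 'a': push. Stack: a
  Read 'd': push. Stack: ad
  Read 'e': push. Stack: ade
  Read 'c': push. Stack: adec
  Read 'd': push. Stack: adecd
  Read 'a': push. Stack: adecda
  Read 'c': push. Stack: adecdac
  Read 'a': push. Stack: adecdaca
Final stack: "adecdaca" (length 8)

8


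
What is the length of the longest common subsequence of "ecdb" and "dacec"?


LCS of "ecdb" and "dacec"
DP table:
           d    a    c    e    c
      0    0    0    0    0    0
  e   0    0    0    0    1    1
  c   0    0    0    1    1    2
  d   0    1    1    1    1    2
  b   0    1    1    1    1    2
LCS length = dp[4][5] = 2

2


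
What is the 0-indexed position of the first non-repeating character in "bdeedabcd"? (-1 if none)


Input: bdeedabcd
Character frequencies:
  'a': 1
  'b': 2
  'c': 1
  'd': 3
  'e': 2
Scanning left to right for freq == 1:
  Position 0 ('b'): freq=2, skip
  Position 1 ('d'): freq=3, skip
  Position 2 ('e'): freq=2, skip
  Position 3 ('e'): freq=2, skip
  Position 4 ('d'): freq=3, skip
  Position 5 ('a'): unique! => answer = 5

5


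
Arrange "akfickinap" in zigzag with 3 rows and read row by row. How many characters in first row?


Zigzag "akfickinap" into 3 rows:
Placing characters:
  'a' => row 0
  'k' => row 1
  'f' => row 2
  'i' => row 1
  'c' => row 0
  'k' => row 1
  'i' => row 2
  'n' => row 1
  'a' => row 0
  'p' => row 1
Rows:
  Row 0: "aca"
  Row 1: "kiknp"
  Row 2: "fi"
First row length: 3

3


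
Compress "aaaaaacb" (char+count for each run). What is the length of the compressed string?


Input: aaaaaacb
Runs:
  'a' x 6 => "a6"
  'c' x 1 => "c1"
  'b' x 1 => "b1"
Compressed: "a6c1b1"
Compressed length: 6

6


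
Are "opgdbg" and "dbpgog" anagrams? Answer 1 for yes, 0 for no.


Strings: "opgdbg", "dbpgog"
Sorted first:  bdggop
Sorted second: bdggop
Sorted forms match => anagrams

1


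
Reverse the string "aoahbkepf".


Input: aoahbkepf
Reading characters right to left:
  Position 8: 'f'
  Position 7: 'p'
  Position 6: 'e'
  Position 5: 'k'
  Position 4: 'b'
  Position 3: 'h'
  Position 2: 'a'
  Position 1: 'o'
  Position 0: 'a'
Reversed: fpekbhaoa

fpekbhaoa


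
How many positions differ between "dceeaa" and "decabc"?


Comparing "dceeaa" and "decabc" position by position:
  Position 0: 'd' vs 'd' => same
  Position 1: 'c' vs 'e' => DIFFER
  Position 2: 'e' vs 'c' => DIFFER
  Position 3: 'e' vs 'a' => DIFFER
  Position 4: 'a' vs 'b' => DIFFER
  Position 5: 'a' vs 'c' => DIFFER
Positions that differ: 5

5


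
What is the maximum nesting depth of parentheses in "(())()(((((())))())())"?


Input: "(())()(((((())))())())"
Tracking depth:
  Position 0 '(': depth becomes 1
  Position 1 '(': depth becomes 2
  Position 2 ')': depth becomes 1
  Position 3 ')': depth becomes 0
  Position 4 '(': depth becomes 1
  Position 5 ')': depth becomes 0
  Position 6 '(': depth becomes 1
  Position 7 '(': depth becomes 2
  Position 8 '(': depth becomes 3
  Position 9 '(': depth becomes 4
  Position 10 '(': depth becomes 5
  Position 11 '(': depth becomes 6
  Position 12 ')': depth becomes 5
  Position 13 ')': depth becomes 4
  Position 14 ')': depth becomes 3
  Position 15 ')': depth becomes 2
  Position 16 '(': depth becomes 3
  Position 17 ')': depth becomes 2
  Position 18 ')': depth becomes 1
  Position 19 '(': depth becomes 2
  Position 20 ')': depth becomes 1
  Position 21 ')': depth becomes 0
Maximum depth reached: 6

6


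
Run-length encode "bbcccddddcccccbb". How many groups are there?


Input: bbcccddddcccccbb
Scanning for consecutive runs:
  Group 1: 'b' x 2 (positions 0-1)
  Group 2: 'c' x 3 (positions 2-4)
  Group 3: 'd' x 4 (positions 5-8)
  Group 4: 'c' x 5 (positions 9-13)
  Group 5: 'b' x 2 (positions 14-15)
Total groups: 5

5


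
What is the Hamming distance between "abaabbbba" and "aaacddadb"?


Comparing "abaabbbba" and "aaacddadb" position by position:
  Position 0: 'a' vs 'a' => same
  Position 1: 'b' vs 'a' => differ
  Position 2: 'a' vs 'a' => same
  Position 3: 'a' vs 'c' => differ
  Position 4: 'b' vs 'd' => differ
  Position 5: 'b' vs 'd' => differ
  Position 6: 'b' vs 'a' => differ
  Position 7: 'b' vs 'd' => differ
  Position 8: 'a' vs 'b' => differ
Total differences (Hamming distance): 7

7


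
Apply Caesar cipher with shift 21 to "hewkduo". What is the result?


Caesar cipher: shift "hewkduo" by 21
  'h' (pos 7) + 21 = pos 2 = 'c'
  'e' (pos 4) + 21 = pos 25 = 'z'
  'w' (pos 22) + 21 = pos 17 = 'r'
  'k' (pos 10) + 21 = pos 5 = 'f'
  'd' (pos 3) + 21 = pos 24 = 'y'
  'u' (pos 20) + 21 = pos 15 = 'p'
  'o' (pos 14) + 21 = pos 9 = 'j'
Result: czrfypj

czrfypj


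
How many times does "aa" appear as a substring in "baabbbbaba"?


Searching for "aa" in "baabbbbaba"
Scanning each position:
  Position 0: "ba" => no
  Position 1: "aa" => MATCH
  Position 2: "ab" => no
  Position 3: "bb" => no
  Position 4: "bb" => no
  Position 5: "bb" => no
  Position 6: "ba" => no
  Position 7: "ab" => no
  Position 8: "ba" => no
Total occurrences: 1

1


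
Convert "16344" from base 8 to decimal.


Input: "16344" in base 8
Positional expansion:
  Digit '1' (value 1) x 8^4 = 4096
  Digit '6' (value 6) x 8^3 = 3072
  Digit '3' (value 3) x 8^2 = 192
  Digit '4' (value 4) x 8^1 = 32
  Digit '4' (value 4) x 8^0 = 4
Sum = 7396

7396


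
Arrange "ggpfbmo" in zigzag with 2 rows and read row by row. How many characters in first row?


Zigzag "ggpfbmo" into 2 rows:
Placing characters:
  'g' => row 0
  'g' => row 1
  'p' => row 0
  'f' => row 1
  'b' => row 0
  'm' => row 1
  'o' => row 0
Rows:
  Row 0: "gpbo"
  Row 1: "gfm"
First row length: 4

4


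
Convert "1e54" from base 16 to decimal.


Input: "1e54" in base 16
Positional expansion:
  Digit '1' (value 1) x 16^3 = 4096
  Digit 'e' (value 14) x 16^2 = 3584
  Digit '5' (value 5) x 16^1 = 80
  Digit '4' (value 4) x 16^0 = 4
Sum = 7764

7764


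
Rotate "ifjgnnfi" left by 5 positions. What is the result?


Input: "ifjgnnfi", rotate left by 5
First 5 characters: "ifjgn"
Remaining characters: "nfi"
Concatenate remaining + first: "nfi" + "ifjgn" = "nfiifjgn"

nfiifjgn


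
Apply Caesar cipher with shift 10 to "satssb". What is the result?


Caesar cipher: shift "satssb" by 10
  's' (pos 18) + 10 = pos 2 = 'c'
  'a' (pos 0) + 10 = pos 10 = 'k'
  't' (pos 19) + 10 = pos 3 = 'd'
  's' (pos 18) + 10 = pos 2 = 'c'
  's' (pos 18) + 10 = pos 2 = 'c'
  'b' (pos 1) + 10 = pos 11 = 'l'
Result: ckdccl

ckdccl


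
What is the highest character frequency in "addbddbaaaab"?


Input: addbddbaaaab
Character counts:
  'a': 5
  'b': 3
  'd': 4
Maximum frequency: 5

5


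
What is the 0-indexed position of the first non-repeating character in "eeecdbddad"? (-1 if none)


Input: eeecdbddad
Character frequencies:
  'a': 1
  'b': 1
  'c': 1
  'd': 4
  'e': 3
Scanning left to right for freq == 1:
  Position 0 ('e'): freq=3, skip
  Position 1 ('e'): freq=3, skip
  Position 2 ('e'): freq=3, skip
  Position 3 ('c'): unique! => answer = 3

3


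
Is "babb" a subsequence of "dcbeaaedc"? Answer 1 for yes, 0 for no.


Check if "babb" is a subsequence of "dcbeaaedc"
Greedy scan:
  Position 0 ('d'): no match needed
  Position 1 ('c'): no match needed
  Position 2 ('b'): matches sub[0] = 'b'
  Position 3 ('e'): no match needed
  Position 4 ('a'): matches sub[1] = 'a'
  Position 5 ('a'): no match needed
  Position 6 ('e'): no match needed
  Position 7 ('d'): no match needed
  Position 8 ('c'): no match needed
Only matched 2/4 characters => not a subsequence

0


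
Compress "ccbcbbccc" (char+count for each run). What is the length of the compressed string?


Input: ccbcbbccc
Runs:
  'c' x 2 => "c2"
  'b' x 1 => "b1"
  'c' x 1 => "c1"
  'b' x 2 => "b2"
  'c' x 3 => "c3"
Compressed: "c2b1c1b2c3"
Compressed length: 10

10


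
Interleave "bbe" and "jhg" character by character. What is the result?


Interleaving "bbe" and "jhg":
  Position 0: 'b' from first, 'j' from second => "bj"
  Position 1: 'b' from first, 'h' from second => "bh"
  Position 2: 'e' from first, 'g' from second => "eg"
Result: bjbheg

bjbheg


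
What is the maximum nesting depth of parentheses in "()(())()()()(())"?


Input: "()(())()()()(())"
Tracking depth:
  Position 0 '(': depth becomes 1
  Position 1 ')': depth becomes 0
  Position 2 '(': depth becomes 1
  Position 3 '(': depth becomes 2
  Position 4 ')': depth becomes 1
  Position 5 ')': depth becomes 0
  Position 6 '(': depth becomes 1
  Position 7 ')': depth becomes 0
  Position 8 '(': depth becomes 1
  Position 9 ')': depth becomes 0
  Position 10 '(': depth becomes 1
  Position 11 ')': depth becomes 0
  Position 12 '(': depth becomes 1
  Position 13 '(': depth becomes 2
  Position 14 ')': depth becomes 1
  Position 15 ')': depth becomes 0
Maximum depth reached: 2

2


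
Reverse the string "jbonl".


Input: jbonl
Reading characters right to left:
  Position 4: 'l'
  Position 3: 'n'
  Position 2: 'o'
  Position 1: 'b'
  Position 0: 'j'
Reversed: lnobj

lnobj


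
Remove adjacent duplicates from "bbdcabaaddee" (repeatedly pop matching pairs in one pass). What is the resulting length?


Input: bbdcabaaddee
Stack-based adjacent duplicate removal:
  Read 'b': push. Stack: b
  Read 'b': matches stack top 'b' => pop. Stack: (empty)
  Read 'd': push. Stack: d
  Read 'c': push. Stack: dc
  Read 'a': push. Stack: dca
  Read 'b': push. Stack: dcab
  Read 'a': push. Stack: dcaba
  Read 'a': matches stack top 'a' => pop. Stack: dcab
  Read 'd': push. Stack: dcabd
  Read 'd': matches stack top 'd' => pop. Stack: dcab
  Read 'e': push. Stack: dcabe
  Read 'e': matches stack top 'e' => pop. Stack: dcab
Final stack: "dcab" (length 4)

4


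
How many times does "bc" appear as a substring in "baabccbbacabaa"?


Searching for "bc" in "baabccbbacabaa"
Scanning each position:
  Position 0: "ba" => no
  Position 1: "aa" => no
  Position 2: "ab" => no
  Position 3: "bc" => MATCH
  Position 4: "cc" => no
  Position 5: "cb" => no
  Position 6: "bb" => no
  Position 7: "ba" => no
  Position 8: "ac" => no
  Position 9: "ca" => no
  Position 10: "ab" => no
  Position 11: "ba" => no
  Position 12: "aa" => no
Total occurrences: 1

1


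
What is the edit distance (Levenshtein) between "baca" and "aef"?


Computing edit distance: "baca" -> "aef"
DP table:
           a    e    f
      0    1    2    3
  b   1    1    2    3
  a   2    1    2    3
  c   3    2    2    3
  a   4    3    3    3
Edit distance = dp[4][3] = 3

3


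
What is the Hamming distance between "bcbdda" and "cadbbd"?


Comparing "bcbdda" and "cadbbd" position by position:
  Position 0: 'b' vs 'c' => differ
  Position 1: 'c' vs 'a' => differ
  Position 2: 'b' vs 'd' => differ
  Position 3: 'd' vs 'b' => differ
  Position 4: 'd' vs 'b' => differ
  Position 5: 'a' vs 'd' => differ
Total differences (Hamming distance): 6

6


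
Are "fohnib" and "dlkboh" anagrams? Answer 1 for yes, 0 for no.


Strings: "fohnib", "dlkboh"
Sorted first:  bfhino
Sorted second: bdhklo
Differ at position 1: 'f' vs 'd' => not anagrams

0


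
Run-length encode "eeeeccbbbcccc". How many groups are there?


Input: eeeeccbbbcccc
Scanning for consecutive runs:
  Group 1: 'e' x 4 (positions 0-3)
  Group 2: 'c' x 2 (positions 4-5)
  Group 3: 'b' x 3 (positions 6-8)
  Group 4: 'c' x 4 (positions 9-12)
Total groups: 4

4


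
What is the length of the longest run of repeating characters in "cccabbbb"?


Input: "cccabbbb"
Scanning for longest run:
  Position 1 ('c'): continues run of 'c', length=2
  Position 2 ('c'): continues run of 'c', length=3
  Position 3 ('a'): new char, reset run to 1
  Position 4 ('b'): new char, reset run to 1
  Position 5 ('b'): continues run of 'b', length=2
  Position 6 ('b'): continues run of 'b', length=3
  Position 7 ('b'): continues run of 'b', length=4
Longest run: 'b' with length 4

4


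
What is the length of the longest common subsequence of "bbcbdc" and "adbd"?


LCS of "bbcbdc" and "adbd"
DP table:
           a    d    b    d
      0    0    0    0    0
  b   0    0    0    1    1
  b   0    0    0    1    1
  c   0    0    0    1    1
  b   0    0    0    1    1
  d   0    0    1    1    2
  c   0    0    1    1    2
LCS length = dp[6][4] = 2

2


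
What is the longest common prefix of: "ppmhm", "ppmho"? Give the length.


Words: ppmhm, ppmho
  Position 0: all 'p' => match
  Position 1: all 'p' => match
  Position 2: all 'm' => match
  Position 3: all 'h' => match
  Position 4: ('m', 'o') => mismatch, stop
LCP = "ppmh" (length 4)

4


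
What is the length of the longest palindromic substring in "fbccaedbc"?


Input: "fbccaedbc"
Checking substrings for palindromes:
  [2:4] "cc" (len 2) => palindrome
Longest palindromic substring: "cc" with length 2

2


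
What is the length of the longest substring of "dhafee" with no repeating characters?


Input: "dhafee"
Sliding window (track last position of each char):
  Position 0 ('d'): window [0,0] length 1 -- new best
  Position 1 ('h'): window [0,1] length 2 -- new best
  Position 2 ('a'): window [0,2] length 3 -- new best
  Position 3 ('f'): window [0,3] length 4 -- new best
  Position 4 ('e'): window [0,4] length 5 -- new best
  Position 5 ('e'): repeat (last at 4), move window start to 5
  Position 5 ('e'): window [5,5] length 1
Longest substring with no repeats: "dhafe" with length 5

5


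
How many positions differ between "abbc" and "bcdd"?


Comparing "abbc" and "bcdd" position by position:
  Position 0: 'a' vs 'b' => DIFFER
  Position 1: 'b' vs 'c' => DIFFER
  Position 2: 'b' vs 'd' => DIFFER
  Position 3: 'c' vs 'd' => DIFFER
Positions that differ: 4

4


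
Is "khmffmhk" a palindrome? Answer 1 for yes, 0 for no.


Input: khmffmhk
Reversed: khmffmhk
  Compare pos 0 ('k') with pos 7 ('k'): match
  Compare pos 1 ('h') with pos 6 ('h'): match
  Compare pos 2 ('m') with pos 5 ('m'): match
  Compare pos 3 ('f') with pos 4 ('f'): match
Result: palindrome

1


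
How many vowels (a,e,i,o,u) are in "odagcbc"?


Input: odagcbc
Checking each character:
  'o' at position 0: vowel (running total: 1)
  'd' at position 1: consonant
  'a' at position 2: vowel (running total: 2)
  'g' at position 3: consonant
  'c' at position 4: consonant
  'b' at position 5: consonant
  'c' at position 6: consonant
Total vowels: 2

2


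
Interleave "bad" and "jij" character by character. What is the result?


Interleaving "bad" and "jij":
  Position 0: 'b' from first, 'j' from second => "bj"
  Position 1: 'a' from first, 'i' from second => "ai"
  Position 2: 'd' from first, 'j' from second => "dj"
Result: bjaidj

bjaidj
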